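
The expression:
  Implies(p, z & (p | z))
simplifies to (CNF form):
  z | ~p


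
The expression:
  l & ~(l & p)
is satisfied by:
  {l: True, p: False}


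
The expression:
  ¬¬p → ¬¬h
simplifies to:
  h ∨ ¬p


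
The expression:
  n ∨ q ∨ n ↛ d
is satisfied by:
  {n: True, q: True}
  {n: True, q: False}
  {q: True, n: False}


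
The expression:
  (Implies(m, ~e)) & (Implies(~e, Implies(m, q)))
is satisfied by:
  {q: True, m: False, e: False}
  {q: False, m: False, e: False}
  {e: True, q: True, m: False}
  {e: True, q: False, m: False}
  {m: True, q: True, e: False}


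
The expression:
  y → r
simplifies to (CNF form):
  r ∨ ¬y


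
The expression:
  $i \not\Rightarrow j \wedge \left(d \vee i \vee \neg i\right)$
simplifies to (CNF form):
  $i \wedge \neg j$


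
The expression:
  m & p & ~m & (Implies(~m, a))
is never true.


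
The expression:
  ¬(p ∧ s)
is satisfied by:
  {s: False, p: False}
  {p: True, s: False}
  {s: True, p: False}


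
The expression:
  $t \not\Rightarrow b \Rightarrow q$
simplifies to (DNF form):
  $b \vee q \vee \neg t$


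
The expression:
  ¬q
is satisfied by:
  {q: False}


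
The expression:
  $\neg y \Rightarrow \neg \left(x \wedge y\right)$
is always true.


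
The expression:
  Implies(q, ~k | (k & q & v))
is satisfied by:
  {v: True, k: False, q: False}
  {k: False, q: False, v: False}
  {q: True, v: True, k: False}
  {q: True, k: False, v: False}
  {v: True, k: True, q: False}
  {k: True, v: False, q: False}
  {q: True, k: True, v: True}


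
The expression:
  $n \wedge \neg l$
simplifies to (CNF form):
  $n \wedge \neg l$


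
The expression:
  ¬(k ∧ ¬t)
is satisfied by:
  {t: True, k: False}
  {k: False, t: False}
  {k: True, t: True}


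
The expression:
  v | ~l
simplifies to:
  v | ~l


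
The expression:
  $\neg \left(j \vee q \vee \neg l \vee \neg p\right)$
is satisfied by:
  {p: True, l: True, q: False, j: False}


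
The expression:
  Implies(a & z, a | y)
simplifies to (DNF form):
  True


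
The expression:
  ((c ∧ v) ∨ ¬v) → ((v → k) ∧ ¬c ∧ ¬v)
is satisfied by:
  {c: False}


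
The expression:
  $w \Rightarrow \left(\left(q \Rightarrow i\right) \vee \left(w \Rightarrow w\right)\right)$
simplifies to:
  $\text{True}$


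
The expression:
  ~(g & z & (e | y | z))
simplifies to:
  ~g | ~z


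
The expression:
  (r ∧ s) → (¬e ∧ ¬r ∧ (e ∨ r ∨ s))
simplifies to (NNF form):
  ¬r ∨ ¬s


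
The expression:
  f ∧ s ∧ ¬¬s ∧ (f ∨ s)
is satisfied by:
  {s: True, f: True}


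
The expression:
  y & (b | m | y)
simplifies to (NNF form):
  y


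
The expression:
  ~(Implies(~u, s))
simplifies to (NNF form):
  ~s & ~u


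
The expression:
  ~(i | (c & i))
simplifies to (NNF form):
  ~i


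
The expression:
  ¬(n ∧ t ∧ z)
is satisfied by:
  {t: False, z: False, n: False}
  {n: True, t: False, z: False}
  {z: True, t: False, n: False}
  {n: True, z: True, t: False}
  {t: True, n: False, z: False}
  {n: True, t: True, z: False}
  {z: True, t: True, n: False}


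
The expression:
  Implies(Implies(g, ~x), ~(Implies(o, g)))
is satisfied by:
  {o: True, x: True, g: False}
  {o: True, x: False, g: False}
  {g: True, o: True, x: True}
  {g: True, x: True, o: False}


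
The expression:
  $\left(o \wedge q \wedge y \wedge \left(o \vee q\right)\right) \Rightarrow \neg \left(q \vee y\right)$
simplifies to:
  $\neg o \vee \neg q \vee \neg y$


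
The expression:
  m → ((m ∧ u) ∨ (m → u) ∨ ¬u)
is always true.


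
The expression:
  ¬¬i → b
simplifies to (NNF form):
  b ∨ ¬i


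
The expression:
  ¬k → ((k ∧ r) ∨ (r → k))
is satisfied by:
  {k: True, r: False}
  {r: False, k: False}
  {r: True, k: True}


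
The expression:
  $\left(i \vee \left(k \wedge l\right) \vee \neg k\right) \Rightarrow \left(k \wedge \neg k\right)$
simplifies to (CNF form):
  $k \wedge \neg i \wedge \neg l$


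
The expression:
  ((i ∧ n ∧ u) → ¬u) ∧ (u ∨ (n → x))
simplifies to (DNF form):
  (u ∧ ¬i) ∨ (x ∧ ¬u) ∨ ¬n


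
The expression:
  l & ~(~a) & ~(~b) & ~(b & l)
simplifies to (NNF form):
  False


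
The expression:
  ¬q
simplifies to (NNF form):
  ¬q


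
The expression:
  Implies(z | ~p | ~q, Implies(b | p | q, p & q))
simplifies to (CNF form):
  (p | ~b) & (p | ~q) & (q | ~p)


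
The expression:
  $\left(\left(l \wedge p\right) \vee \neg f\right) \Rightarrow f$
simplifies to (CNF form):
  $f$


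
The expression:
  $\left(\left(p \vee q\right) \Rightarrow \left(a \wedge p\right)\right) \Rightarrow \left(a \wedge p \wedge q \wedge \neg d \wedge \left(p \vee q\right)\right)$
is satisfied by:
  {q: True, a: False, p: False, d: False}
  {d: True, q: True, a: False, p: False}
  {p: True, q: True, a: False, d: False}
  {d: True, p: True, q: True, a: False}
  {q: True, a: True, d: False, p: False}
  {d: True, q: True, a: True, p: False}
  {p: True, q: True, a: True, d: False}
  {p: True, d: False, a: False, q: False}
  {d: True, p: True, a: False, q: False}


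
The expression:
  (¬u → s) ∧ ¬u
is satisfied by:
  {s: True, u: False}


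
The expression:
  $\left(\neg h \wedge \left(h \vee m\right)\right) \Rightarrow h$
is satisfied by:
  {h: True, m: False}
  {m: False, h: False}
  {m: True, h: True}


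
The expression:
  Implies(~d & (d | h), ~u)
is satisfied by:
  {d: True, h: False, u: False}
  {h: False, u: False, d: False}
  {d: True, u: True, h: False}
  {u: True, h: False, d: False}
  {d: True, h: True, u: False}
  {h: True, d: False, u: False}
  {d: True, u: True, h: True}


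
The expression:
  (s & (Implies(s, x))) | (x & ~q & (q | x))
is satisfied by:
  {s: True, x: True, q: False}
  {x: True, q: False, s: False}
  {q: True, s: True, x: True}


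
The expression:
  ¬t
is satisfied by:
  {t: False}


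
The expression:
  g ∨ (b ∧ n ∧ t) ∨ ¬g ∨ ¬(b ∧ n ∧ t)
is always true.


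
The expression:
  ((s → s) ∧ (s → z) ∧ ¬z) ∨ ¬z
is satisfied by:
  {z: False}


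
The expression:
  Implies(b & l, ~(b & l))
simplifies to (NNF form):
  ~b | ~l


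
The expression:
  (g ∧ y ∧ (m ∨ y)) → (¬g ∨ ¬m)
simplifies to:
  ¬g ∨ ¬m ∨ ¬y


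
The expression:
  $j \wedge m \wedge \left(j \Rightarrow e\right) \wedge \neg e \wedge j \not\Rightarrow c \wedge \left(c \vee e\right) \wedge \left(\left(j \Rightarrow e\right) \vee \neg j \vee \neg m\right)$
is never true.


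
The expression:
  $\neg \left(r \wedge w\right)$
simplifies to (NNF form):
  $\neg r \vee \neg w$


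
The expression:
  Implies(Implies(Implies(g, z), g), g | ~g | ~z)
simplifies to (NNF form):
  True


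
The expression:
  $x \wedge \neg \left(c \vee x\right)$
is never true.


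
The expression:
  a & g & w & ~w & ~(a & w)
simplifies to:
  False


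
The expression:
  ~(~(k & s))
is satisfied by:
  {s: True, k: True}


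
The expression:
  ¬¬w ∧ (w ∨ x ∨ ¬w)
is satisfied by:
  {w: True}


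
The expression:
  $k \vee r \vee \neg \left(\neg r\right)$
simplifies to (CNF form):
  $k \vee r$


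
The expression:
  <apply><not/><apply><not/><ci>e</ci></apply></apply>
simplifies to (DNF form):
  <ci>e</ci>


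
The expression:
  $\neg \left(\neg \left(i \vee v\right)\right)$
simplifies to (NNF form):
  $i \vee v$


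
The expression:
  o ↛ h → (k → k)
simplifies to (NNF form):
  True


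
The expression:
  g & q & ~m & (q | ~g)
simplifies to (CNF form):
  g & q & ~m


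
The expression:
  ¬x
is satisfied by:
  {x: False}


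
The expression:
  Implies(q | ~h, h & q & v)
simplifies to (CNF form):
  h & (v | ~q)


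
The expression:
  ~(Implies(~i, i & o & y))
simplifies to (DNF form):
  ~i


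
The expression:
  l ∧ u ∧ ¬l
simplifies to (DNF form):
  False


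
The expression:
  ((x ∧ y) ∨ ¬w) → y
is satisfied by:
  {y: True, w: True}
  {y: True, w: False}
  {w: True, y: False}


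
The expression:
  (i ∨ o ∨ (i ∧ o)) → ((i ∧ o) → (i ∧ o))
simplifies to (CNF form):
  True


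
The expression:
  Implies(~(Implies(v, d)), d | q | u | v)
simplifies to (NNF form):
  True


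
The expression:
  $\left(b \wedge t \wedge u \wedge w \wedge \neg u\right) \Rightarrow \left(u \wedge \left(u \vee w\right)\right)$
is always true.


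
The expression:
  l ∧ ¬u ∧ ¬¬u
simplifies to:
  False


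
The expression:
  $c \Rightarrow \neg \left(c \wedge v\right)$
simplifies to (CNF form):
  $\neg c \vee \neg v$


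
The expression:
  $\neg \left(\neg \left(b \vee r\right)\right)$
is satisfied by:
  {r: True, b: True}
  {r: True, b: False}
  {b: True, r: False}


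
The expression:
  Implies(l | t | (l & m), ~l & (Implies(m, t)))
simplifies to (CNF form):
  ~l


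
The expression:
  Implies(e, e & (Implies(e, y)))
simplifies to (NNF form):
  y | ~e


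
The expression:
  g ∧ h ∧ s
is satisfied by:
  {h: True, s: True, g: True}


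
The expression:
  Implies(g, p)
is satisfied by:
  {p: True, g: False}
  {g: False, p: False}
  {g: True, p: True}


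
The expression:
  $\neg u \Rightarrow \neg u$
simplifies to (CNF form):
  $\text{True}$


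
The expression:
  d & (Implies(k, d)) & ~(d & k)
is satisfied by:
  {d: True, k: False}


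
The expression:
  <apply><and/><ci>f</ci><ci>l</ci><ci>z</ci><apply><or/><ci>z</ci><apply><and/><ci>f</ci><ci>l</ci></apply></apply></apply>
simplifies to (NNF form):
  <apply><and/><ci>f</ci><ci>l</ci><ci>z</ci></apply>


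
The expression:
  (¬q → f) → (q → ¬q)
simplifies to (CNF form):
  ¬q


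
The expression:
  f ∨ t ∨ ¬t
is always true.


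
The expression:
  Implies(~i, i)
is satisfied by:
  {i: True}


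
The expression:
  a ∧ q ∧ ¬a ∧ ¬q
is never true.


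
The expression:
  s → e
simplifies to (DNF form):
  e ∨ ¬s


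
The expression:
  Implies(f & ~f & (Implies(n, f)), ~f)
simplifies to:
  True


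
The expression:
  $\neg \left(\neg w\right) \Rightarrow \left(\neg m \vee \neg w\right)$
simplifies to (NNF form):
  $\neg m \vee \neg w$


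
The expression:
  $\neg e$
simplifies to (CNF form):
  $\neg e$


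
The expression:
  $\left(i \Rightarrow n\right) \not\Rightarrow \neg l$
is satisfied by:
  {n: True, l: True, i: False}
  {l: True, i: False, n: False}
  {n: True, i: True, l: True}


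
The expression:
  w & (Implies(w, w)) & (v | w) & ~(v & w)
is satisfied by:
  {w: True, v: False}


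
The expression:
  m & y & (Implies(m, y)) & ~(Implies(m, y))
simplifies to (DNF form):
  False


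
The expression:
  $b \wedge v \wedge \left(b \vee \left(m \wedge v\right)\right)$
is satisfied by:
  {b: True, v: True}


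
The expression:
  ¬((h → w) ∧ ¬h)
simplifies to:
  h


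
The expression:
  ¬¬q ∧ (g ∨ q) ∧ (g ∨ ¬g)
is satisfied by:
  {q: True}


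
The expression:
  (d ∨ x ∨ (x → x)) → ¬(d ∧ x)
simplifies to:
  ¬d ∨ ¬x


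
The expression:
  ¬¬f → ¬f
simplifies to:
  ¬f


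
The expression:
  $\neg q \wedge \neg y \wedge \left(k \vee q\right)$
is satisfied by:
  {k: True, q: False, y: False}


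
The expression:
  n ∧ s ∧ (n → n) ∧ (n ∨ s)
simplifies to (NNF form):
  n ∧ s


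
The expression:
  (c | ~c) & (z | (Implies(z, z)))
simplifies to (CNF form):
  True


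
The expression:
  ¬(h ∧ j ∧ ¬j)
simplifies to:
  True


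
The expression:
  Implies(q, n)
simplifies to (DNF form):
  n | ~q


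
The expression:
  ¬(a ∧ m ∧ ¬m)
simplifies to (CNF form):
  True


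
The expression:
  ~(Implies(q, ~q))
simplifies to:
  q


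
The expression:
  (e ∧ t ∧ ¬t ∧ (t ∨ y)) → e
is always true.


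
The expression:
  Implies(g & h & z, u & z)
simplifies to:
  u | ~g | ~h | ~z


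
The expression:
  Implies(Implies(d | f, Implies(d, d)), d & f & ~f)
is never true.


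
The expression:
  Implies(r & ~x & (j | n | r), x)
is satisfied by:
  {x: True, r: False}
  {r: False, x: False}
  {r: True, x: True}


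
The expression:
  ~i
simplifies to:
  ~i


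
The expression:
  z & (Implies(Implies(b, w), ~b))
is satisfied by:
  {z: True, w: False, b: False}
  {z: True, b: True, w: False}
  {z: True, w: True, b: False}


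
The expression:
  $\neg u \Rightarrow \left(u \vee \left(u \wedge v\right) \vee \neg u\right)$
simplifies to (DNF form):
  $\text{True}$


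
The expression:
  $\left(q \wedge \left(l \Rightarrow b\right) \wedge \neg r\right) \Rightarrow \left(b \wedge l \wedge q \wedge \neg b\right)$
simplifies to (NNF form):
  $r \vee \left(l \wedge \neg b\right) \vee \neg q$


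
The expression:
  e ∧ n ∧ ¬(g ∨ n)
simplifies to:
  False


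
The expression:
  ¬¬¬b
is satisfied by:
  {b: False}


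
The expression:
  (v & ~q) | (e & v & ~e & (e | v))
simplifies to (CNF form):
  v & ~q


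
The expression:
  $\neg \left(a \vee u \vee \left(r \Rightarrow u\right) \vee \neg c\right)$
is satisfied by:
  {c: True, r: True, u: False, a: False}


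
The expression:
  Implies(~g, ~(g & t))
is always true.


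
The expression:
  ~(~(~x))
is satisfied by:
  {x: False}


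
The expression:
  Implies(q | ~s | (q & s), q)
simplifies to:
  q | s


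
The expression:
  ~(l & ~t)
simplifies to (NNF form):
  t | ~l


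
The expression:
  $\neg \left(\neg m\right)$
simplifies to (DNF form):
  $m$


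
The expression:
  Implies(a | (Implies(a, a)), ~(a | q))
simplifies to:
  ~a & ~q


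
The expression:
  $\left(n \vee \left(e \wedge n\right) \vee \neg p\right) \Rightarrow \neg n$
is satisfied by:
  {n: False}


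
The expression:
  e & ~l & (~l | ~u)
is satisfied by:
  {e: True, l: False}


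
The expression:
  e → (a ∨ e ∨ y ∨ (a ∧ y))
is always true.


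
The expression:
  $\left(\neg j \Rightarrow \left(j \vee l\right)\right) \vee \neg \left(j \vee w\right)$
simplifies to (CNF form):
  $j \vee l \vee \neg w$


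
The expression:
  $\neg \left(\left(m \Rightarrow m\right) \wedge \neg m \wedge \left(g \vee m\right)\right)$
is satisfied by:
  {m: True, g: False}
  {g: False, m: False}
  {g: True, m: True}


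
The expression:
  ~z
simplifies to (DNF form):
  ~z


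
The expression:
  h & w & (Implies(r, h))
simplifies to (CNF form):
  h & w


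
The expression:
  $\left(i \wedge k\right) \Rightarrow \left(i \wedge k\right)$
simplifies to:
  $\text{True}$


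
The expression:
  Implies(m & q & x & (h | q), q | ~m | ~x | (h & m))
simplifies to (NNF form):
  True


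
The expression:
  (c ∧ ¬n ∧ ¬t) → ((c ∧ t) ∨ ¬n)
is always true.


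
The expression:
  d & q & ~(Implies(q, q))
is never true.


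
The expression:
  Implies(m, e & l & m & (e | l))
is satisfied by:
  {e: True, l: True, m: False}
  {e: True, l: False, m: False}
  {l: True, e: False, m: False}
  {e: False, l: False, m: False}
  {e: True, m: True, l: True}


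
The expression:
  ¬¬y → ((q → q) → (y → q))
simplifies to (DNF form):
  q ∨ ¬y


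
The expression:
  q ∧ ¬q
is never true.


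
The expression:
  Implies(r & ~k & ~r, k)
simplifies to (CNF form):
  True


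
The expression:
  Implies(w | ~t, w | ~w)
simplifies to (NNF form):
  True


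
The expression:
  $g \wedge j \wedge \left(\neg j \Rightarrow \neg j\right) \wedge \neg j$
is never true.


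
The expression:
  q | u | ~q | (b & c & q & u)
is always true.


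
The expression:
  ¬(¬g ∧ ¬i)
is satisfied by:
  {i: True, g: True}
  {i: True, g: False}
  {g: True, i: False}


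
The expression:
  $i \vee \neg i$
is always true.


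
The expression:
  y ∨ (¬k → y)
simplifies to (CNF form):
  k ∨ y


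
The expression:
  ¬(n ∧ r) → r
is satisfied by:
  {r: True}


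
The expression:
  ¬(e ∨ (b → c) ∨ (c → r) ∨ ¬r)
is never true.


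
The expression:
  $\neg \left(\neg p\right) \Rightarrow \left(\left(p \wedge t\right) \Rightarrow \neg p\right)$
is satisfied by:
  {p: False, t: False}
  {t: True, p: False}
  {p: True, t: False}


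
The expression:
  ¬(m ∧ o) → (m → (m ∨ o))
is always true.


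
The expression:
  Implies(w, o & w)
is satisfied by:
  {o: True, w: False}
  {w: False, o: False}
  {w: True, o: True}


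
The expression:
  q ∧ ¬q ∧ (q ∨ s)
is never true.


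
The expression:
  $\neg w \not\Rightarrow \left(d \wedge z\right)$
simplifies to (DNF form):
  $\left(\neg d \wedge \neg w\right) \vee \left(\neg w \wedge \neg z\right)$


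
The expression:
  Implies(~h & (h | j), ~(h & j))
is always true.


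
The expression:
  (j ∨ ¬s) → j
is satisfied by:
  {s: True, j: True}
  {s: True, j: False}
  {j: True, s: False}


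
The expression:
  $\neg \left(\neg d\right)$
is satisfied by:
  {d: True}


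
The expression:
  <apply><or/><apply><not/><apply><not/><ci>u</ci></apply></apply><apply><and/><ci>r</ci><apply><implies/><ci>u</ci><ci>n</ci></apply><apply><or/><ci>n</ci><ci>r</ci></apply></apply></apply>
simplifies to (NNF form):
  <apply><or/><ci>r</ci><ci>u</ci></apply>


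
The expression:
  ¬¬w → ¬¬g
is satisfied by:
  {g: True, w: False}
  {w: False, g: False}
  {w: True, g: True}


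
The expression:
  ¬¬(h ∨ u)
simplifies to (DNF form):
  h ∨ u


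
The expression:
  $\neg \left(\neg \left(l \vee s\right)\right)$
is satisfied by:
  {l: True, s: True}
  {l: True, s: False}
  {s: True, l: False}


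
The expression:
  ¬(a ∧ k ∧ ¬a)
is always true.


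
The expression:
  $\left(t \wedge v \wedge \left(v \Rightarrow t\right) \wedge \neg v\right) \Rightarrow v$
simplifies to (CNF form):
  $\text{True}$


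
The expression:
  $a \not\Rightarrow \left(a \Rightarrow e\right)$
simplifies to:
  $a \wedge \neg e$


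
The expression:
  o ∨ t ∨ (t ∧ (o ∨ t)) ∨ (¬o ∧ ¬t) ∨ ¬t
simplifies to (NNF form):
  True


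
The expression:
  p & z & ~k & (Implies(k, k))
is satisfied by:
  {z: True, p: True, k: False}


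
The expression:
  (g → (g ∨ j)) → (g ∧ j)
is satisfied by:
  {j: True, g: True}


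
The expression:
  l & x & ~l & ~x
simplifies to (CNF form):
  False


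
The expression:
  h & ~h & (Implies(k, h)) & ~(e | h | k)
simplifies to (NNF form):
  False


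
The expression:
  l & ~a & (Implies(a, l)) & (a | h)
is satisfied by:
  {h: True, l: True, a: False}


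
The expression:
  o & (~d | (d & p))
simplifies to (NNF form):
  o & (p | ~d)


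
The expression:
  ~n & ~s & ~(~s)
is never true.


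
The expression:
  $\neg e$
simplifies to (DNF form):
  $\neg e$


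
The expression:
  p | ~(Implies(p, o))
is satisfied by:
  {p: True}


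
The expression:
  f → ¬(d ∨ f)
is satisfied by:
  {f: False}


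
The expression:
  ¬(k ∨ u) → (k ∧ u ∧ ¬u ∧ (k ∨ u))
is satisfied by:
  {k: True, u: True}
  {k: True, u: False}
  {u: True, k: False}


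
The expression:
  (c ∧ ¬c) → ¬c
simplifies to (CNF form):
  True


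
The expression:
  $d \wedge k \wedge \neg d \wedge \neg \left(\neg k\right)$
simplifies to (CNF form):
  $\text{False}$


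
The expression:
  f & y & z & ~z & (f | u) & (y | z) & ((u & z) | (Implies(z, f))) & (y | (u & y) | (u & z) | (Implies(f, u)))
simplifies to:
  False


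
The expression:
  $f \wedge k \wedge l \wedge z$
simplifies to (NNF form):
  $f \wedge k \wedge l \wedge z$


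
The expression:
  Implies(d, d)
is always true.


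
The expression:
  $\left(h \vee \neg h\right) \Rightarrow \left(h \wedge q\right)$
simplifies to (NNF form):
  $h \wedge q$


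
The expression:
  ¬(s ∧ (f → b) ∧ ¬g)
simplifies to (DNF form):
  g ∨ (f ∧ ¬b) ∨ ¬s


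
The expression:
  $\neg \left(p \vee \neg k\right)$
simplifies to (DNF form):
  $k \wedge \neg p$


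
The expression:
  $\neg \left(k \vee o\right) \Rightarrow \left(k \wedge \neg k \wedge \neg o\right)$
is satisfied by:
  {k: True, o: True}
  {k: True, o: False}
  {o: True, k: False}


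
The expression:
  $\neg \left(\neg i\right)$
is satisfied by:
  {i: True}


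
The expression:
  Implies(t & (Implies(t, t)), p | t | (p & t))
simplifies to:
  True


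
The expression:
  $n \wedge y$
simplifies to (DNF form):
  $n \wedge y$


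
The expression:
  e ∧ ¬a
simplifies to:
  e ∧ ¬a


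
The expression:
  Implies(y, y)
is always true.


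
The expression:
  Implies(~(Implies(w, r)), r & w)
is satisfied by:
  {r: True, w: False}
  {w: False, r: False}
  {w: True, r: True}


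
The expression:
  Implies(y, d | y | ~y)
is always true.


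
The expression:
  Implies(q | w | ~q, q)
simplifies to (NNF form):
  q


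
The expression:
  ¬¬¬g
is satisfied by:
  {g: False}


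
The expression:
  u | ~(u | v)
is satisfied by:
  {u: True, v: False}
  {v: False, u: False}
  {v: True, u: True}


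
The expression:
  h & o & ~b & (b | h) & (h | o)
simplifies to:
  h & o & ~b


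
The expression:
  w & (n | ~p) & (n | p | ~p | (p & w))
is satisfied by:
  {n: True, w: True, p: False}
  {w: True, p: False, n: False}
  {n: True, p: True, w: True}


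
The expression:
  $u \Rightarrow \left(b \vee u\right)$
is always true.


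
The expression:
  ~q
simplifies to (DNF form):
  ~q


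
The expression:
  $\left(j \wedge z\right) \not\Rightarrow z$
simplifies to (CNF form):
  $\text{False}$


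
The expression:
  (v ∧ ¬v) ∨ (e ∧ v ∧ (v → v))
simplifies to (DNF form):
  e ∧ v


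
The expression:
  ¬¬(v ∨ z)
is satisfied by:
  {z: True, v: True}
  {z: True, v: False}
  {v: True, z: False}


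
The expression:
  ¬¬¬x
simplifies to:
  ¬x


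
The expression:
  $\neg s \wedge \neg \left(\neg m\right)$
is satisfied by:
  {m: True, s: False}


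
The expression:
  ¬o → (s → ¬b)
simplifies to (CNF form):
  o ∨ ¬b ∨ ¬s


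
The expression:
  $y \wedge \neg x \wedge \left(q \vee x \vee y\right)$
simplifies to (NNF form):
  $y \wedge \neg x$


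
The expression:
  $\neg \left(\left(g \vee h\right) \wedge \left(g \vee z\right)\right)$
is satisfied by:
  {g: False, h: False, z: False}
  {z: True, g: False, h: False}
  {h: True, g: False, z: False}


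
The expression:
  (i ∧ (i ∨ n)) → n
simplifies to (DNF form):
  n ∨ ¬i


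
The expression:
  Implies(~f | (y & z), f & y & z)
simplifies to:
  f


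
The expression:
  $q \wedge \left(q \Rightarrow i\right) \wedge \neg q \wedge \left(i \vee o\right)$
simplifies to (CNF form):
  $\text{False}$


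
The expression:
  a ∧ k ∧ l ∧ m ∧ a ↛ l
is never true.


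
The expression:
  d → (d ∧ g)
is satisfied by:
  {g: True, d: False}
  {d: False, g: False}
  {d: True, g: True}


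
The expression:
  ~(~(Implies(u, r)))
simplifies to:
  r | ~u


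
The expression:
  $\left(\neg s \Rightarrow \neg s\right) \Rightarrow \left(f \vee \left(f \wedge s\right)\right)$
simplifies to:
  $f$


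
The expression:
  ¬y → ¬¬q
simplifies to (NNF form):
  q ∨ y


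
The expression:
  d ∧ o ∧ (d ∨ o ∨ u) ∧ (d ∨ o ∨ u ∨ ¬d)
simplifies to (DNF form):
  d ∧ o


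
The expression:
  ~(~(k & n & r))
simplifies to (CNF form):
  k & n & r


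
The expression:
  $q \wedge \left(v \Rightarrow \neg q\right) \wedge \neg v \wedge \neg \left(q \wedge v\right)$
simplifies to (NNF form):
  $q \wedge \neg v$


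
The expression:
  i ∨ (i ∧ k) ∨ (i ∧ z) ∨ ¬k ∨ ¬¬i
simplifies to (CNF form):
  i ∨ ¬k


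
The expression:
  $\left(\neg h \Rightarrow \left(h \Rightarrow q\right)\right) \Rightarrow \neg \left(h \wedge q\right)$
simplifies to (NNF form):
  $\neg h \vee \neg q$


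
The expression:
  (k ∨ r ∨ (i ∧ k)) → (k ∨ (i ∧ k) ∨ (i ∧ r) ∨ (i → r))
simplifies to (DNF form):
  True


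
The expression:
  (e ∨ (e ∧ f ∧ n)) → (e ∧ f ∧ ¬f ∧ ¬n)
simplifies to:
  ¬e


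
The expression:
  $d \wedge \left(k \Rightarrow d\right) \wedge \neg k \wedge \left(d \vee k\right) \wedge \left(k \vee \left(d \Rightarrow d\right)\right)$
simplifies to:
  $d \wedge \neg k$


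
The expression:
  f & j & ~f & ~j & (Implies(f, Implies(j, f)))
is never true.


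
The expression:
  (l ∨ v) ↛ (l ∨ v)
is never true.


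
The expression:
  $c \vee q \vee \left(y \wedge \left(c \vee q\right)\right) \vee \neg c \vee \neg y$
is always true.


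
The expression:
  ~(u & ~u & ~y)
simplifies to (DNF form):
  True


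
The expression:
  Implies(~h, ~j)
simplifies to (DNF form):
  h | ~j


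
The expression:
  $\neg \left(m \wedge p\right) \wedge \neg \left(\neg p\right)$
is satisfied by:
  {p: True, m: False}


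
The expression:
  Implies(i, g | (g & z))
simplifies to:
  g | ~i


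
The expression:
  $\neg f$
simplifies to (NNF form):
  $\neg f$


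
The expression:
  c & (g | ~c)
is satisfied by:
  {c: True, g: True}


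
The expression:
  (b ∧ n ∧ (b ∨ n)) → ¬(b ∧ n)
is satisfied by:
  {n: False, b: False}
  {b: True, n: False}
  {n: True, b: False}


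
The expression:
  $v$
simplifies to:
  $v$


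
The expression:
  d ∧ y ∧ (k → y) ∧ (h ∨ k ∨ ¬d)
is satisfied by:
  {y: True, d: True, k: True, h: True}
  {y: True, d: True, k: True, h: False}
  {y: True, d: True, h: True, k: False}


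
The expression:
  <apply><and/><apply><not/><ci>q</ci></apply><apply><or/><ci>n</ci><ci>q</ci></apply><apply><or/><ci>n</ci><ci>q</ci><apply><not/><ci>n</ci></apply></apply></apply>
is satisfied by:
  {n: True, q: False}


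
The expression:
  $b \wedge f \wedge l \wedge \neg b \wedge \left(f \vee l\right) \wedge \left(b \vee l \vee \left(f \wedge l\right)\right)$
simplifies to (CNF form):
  $\text{False}$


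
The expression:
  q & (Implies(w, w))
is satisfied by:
  {q: True}


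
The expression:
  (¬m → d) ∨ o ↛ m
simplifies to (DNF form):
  d ∨ m ∨ o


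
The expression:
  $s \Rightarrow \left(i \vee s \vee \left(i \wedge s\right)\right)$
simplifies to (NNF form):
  $\text{True}$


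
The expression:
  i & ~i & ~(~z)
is never true.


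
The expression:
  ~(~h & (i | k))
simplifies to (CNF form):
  (h | ~i) & (h | ~k)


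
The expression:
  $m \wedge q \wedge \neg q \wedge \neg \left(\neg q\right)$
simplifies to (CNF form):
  $\text{False}$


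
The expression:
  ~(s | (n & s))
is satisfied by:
  {s: False}


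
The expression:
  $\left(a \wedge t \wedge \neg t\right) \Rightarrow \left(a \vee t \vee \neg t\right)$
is always true.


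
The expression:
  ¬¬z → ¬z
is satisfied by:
  {z: False}


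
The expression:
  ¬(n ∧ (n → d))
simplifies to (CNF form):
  ¬d ∨ ¬n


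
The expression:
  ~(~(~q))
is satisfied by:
  {q: False}


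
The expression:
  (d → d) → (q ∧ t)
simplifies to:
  q ∧ t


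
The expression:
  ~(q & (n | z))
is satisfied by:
  {n: False, q: False, z: False}
  {z: True, n: False, q: False}
  {n: True, z: False, q: False}
  {z: True, n: True, q: False}
  {q: True, z: False, n: False}


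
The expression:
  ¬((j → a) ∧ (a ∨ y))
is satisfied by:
  {j: True, a: False, y: False}
  {j: False, a: False, y: False}
  {y: True, j: True, a: False}


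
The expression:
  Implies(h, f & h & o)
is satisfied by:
  {o: True, f: True, h: False}
  {o: True, f: False, h: False}
  {f: True, o: False, h: False}
  {o: False, f: False, h: False}
  {o: True, h: True, f: True}


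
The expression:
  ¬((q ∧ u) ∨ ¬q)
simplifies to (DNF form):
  q ∧ ¬u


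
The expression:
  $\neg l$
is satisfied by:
  {l: False}


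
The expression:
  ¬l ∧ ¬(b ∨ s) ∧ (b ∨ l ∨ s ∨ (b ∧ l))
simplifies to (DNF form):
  False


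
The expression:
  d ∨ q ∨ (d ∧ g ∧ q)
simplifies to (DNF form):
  d ∨ q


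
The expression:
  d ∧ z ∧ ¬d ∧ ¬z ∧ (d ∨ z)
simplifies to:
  False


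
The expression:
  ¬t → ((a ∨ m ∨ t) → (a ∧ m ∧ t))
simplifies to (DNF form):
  t ∨ (¬a ∧ ¬m)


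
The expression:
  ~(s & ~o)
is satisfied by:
  {o: True, s: False}
  {s: False, o: False}
  {s: True, o: True}


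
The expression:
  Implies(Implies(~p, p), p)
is always true.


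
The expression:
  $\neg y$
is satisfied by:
  {y: False}


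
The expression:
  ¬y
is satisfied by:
  {y: False}


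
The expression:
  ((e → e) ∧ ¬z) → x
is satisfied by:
  {x: True, z: True}
  {x: True, z: False}
  {z: True, x: False}


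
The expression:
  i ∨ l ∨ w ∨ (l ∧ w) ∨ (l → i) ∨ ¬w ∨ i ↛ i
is always true.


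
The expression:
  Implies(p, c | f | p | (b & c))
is always true.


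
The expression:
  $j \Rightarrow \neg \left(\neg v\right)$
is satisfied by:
  {v: True, j: False}
  {j: False, v: False}
  {j: True, v: True}


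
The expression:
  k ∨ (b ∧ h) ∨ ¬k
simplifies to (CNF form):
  True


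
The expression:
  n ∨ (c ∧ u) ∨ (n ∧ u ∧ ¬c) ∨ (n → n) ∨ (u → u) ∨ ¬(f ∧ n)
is always true.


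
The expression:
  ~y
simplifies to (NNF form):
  ~y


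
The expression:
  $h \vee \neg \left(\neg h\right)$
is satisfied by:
  {h: True}


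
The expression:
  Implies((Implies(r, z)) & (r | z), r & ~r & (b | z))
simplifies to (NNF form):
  ~z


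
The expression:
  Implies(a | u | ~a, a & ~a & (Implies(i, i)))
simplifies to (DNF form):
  False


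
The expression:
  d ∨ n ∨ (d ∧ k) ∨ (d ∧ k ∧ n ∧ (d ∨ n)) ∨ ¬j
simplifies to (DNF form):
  d ∨ n ∨ ¬j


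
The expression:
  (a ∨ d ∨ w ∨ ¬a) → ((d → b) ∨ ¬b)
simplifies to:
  True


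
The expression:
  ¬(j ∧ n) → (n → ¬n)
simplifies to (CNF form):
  j ∨ ¬n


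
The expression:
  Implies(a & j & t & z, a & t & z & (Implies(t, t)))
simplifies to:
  True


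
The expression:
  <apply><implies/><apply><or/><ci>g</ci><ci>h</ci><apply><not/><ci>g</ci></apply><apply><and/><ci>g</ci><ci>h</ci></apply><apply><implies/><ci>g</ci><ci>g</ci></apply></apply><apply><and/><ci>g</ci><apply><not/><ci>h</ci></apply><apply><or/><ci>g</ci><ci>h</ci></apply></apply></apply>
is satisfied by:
  {g: True, h: False}


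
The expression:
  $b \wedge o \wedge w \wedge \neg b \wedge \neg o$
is never true.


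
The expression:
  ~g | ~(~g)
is always true.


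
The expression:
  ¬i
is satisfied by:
  {i: False}


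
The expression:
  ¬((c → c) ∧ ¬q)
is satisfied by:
  {q: True}


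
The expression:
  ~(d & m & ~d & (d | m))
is always true.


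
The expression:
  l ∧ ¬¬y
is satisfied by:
  {y: True, l: True}


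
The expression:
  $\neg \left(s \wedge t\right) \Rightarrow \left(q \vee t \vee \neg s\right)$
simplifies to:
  $q \vee t \vee \neg s$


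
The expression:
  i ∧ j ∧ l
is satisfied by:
  {i: True, j: True, l: True}


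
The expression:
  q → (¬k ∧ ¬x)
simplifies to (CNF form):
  (¬k ∨ ¬q) ∧ (¬q ∨ ¬x)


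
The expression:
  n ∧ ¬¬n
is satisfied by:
  {n: True}


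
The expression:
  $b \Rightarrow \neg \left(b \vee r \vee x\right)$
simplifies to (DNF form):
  $\neg b$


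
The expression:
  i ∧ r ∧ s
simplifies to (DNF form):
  i ∧ r ∧ s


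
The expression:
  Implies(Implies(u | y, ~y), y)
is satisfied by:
  {y: True}


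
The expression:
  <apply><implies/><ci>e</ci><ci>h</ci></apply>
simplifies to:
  <apply><or/><ci>h</ci><apply><not/><ci>e</ci></apply></apply>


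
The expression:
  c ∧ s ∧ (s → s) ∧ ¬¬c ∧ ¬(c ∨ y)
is never true.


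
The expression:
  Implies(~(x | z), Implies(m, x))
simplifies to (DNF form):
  x | z | ~m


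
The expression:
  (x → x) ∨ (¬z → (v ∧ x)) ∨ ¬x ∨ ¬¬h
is always true.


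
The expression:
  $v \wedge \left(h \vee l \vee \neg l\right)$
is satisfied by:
  {v: True}


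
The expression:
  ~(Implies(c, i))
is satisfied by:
  {c: True, i: False}


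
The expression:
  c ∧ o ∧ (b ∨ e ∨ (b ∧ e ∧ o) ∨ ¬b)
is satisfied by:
  {c: True, o: True}


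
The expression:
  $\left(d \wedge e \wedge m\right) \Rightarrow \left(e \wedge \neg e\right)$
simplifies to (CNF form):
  $\neg d \vee \neg e \vee \neg m$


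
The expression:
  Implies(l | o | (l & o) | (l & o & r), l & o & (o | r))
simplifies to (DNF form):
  (l & o) | (~l & ~o)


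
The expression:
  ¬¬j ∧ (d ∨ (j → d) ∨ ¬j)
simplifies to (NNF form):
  d ∧ j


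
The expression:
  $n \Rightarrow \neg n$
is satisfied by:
  {n: False}


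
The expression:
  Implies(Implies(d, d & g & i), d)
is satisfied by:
  {d: True}


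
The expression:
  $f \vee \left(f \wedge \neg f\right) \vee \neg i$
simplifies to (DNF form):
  $f \vee \neg i$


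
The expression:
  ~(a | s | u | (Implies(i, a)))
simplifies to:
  i & ~a & ~s & ~u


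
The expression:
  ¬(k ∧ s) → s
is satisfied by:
  {s: True}


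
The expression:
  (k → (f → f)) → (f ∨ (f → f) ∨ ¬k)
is always true.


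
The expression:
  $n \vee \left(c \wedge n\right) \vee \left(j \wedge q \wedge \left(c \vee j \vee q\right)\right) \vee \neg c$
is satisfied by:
  {n: True, j: True, q: True, c: False}
  {n: True, j: True, q: False, c: False}
  {n: True, q: True, j: False, c: False}
  {n: True, q: False, j: False, c: False}
  {j: True, q: True, n: False, c: False}
  {j: True, n: False, q: False, c: False}
  {j: False, q: True, n: False, c: False}
  {j: False, n: False, q: False, c: False}
  {n: True, c: True, j: True, q: True}
  {n: True, c: True, j: True, q: False}
  {n: True, c: True, q: True, j: False}
  {n: True, c: True, q: False, j: False}
  {c: True, j: True, q: True, n: False}


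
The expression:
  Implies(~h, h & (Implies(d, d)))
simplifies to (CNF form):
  h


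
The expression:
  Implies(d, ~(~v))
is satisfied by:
  {v: True, d: False}
  {d: False, v: False}
  {d: True, v: True}


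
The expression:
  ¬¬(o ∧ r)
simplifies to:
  o ∧ r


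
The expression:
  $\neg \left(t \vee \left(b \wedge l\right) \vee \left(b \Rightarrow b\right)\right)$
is never true.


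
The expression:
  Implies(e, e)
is always true.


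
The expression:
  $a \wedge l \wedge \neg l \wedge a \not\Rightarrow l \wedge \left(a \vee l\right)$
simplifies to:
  $\text{False}$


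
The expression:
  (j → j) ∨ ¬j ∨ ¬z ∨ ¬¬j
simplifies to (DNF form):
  True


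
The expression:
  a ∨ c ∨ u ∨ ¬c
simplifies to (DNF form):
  True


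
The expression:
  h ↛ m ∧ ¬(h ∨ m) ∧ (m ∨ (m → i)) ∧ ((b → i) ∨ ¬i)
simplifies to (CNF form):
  False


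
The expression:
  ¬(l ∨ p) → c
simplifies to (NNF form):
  c ∨ l ∨ p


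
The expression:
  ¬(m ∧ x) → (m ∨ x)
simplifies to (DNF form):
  m ∨ x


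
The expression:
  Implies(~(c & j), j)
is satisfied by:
  {j: True}


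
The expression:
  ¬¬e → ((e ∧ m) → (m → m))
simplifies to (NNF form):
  True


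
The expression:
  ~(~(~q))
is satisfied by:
  {q: False}


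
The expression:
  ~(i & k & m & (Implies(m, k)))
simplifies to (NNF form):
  ~i | ~k | ~m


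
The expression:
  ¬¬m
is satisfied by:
  {m: True}


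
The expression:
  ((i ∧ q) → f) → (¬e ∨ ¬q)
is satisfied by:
  {i: True, e: False, q: False, f: False}
  {i: False, e: False, q: False, f: False}
  {f: True, i: True, e: False, q: False}
  {f: True, i: False, e: False, q: False}
  {q: True, i: True, e: False, f: False}
  {q: True, i: False, e: False, f: False}
  {f: True, q: True, i: True, e: False}
  {f: True, q: True, i: False, e: False}
  {e: True, i: True, f: False, q: False}
  {e: True, i: False, f: False, q: False}
  {f: True, e: True, i: True, q: False}
  {f: True, e: True, i: False, q: False}
  {q: True, e: True, i: True, f: False}


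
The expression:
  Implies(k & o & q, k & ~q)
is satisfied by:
  {o: False, k: False, q: False}
  {q: True, o: False, k: False}
  {k: True, o: False, q: False}
  {q: True, k: True, o: False}
  {o: True, q: False, k: False}
  {q: True, o: True, k: False}
  {k: True, o: True, q: False}


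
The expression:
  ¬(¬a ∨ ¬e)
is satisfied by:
  {a: True, e: True}


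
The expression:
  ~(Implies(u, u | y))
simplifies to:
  False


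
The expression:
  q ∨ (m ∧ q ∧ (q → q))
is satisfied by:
  {q: True}


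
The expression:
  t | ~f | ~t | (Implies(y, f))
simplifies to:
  True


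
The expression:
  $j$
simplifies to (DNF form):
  $j$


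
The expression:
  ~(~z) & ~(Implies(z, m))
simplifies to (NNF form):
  z & ~m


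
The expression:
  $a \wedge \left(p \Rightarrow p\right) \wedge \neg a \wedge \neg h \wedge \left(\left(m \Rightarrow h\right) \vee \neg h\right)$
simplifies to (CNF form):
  $\text{False}$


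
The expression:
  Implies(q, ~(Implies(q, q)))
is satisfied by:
  {q: False}


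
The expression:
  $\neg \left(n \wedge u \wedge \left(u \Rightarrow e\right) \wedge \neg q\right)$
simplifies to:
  $q \vee \neg e \vee \neg n \vee \neg u$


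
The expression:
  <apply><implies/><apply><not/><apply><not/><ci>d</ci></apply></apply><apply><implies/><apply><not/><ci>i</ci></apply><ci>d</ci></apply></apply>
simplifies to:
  <true/>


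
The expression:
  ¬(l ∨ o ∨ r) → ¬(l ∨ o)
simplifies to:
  True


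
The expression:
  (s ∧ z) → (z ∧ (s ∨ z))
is always true.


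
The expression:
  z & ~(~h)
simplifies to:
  h & z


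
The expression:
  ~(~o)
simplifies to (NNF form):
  o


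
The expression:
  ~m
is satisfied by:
  {m: False}


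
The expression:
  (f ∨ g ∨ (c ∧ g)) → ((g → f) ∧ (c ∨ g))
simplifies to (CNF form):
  (f ∨ ¬g) ∧ (g ∨ ¬g) ∧ (c ∨ f ∨ ¬f) ∧ (c ∨ f ∨ ¬g) ∧ (c ∨ g ∨ ¬f) ∧ (c ∨ g ∨ ¬g) ∧ (f ∨ ¬f ∨ ¬g) ∧ (g ∨ ¬f ∨ ¬g)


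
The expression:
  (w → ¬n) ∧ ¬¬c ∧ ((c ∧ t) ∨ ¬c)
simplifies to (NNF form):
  c ∧ t ∧ (¬n ∨ ¬w)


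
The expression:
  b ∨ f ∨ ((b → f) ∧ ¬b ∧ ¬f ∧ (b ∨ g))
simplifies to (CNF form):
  b ∨ f ∨ g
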